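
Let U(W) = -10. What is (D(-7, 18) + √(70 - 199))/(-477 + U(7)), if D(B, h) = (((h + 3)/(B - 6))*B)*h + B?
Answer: -2555/6331 - I*√129/487 ≈ -0.40357 - 0.023322*I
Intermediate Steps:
D(B, h) = B + B*h*(3 + h)/(-6 + B) (D(B, h) = (((3 + h)/(-6 + B))*B)*h + B = (B*(3 + h)/(-6 + B))*h + B = B*h*(3 + h)/(-6 + B) + B = B + B*h*(3 + h)/(-6 + B))
(D(-7, 18) + √(70 - 199))/(-477 + U(7)) = (-7*(-6 - 7 + 18² + 3*18)/(-6 - 7) + √(70 - 199))/(-477 - 10) = (-7*(-6 - 7 + 324 + 54)/(-13) + √(-129))/(-487) = (-7*(-1/13)*365 + I*√129)*(-1/487) = (2555/13 + I*√129)*(-1/487) = -2555/6331 - I*√129/487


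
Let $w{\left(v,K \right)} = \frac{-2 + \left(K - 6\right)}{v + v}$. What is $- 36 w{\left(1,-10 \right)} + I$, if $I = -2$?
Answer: $322$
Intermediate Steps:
$w{\left(v,K \right)} = \frac{-8 + K}{2 v}$ ($w{\left(v,K \right)} = \frac{-2 + \left(-6 + K\right)}{2 v} = \left(-8 + K\right) \frac{1}{2 v} = \frac{-8 + K}{2 v}$)
$- 36 w{\left(1,-10 \right)} + I = - 36 \frac{-8 - 10}{2 \cdot 1} - 2 = - 36 \cdot \frac{1}{2} \cdot 1 \left(-18\right) - 2 = \left(-36\right) \left(-9\right) - 2 = 324 - 2 = 322$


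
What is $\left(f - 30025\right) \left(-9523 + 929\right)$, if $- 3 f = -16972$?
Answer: $\frac{628247182}{3} \approx 2.0942 \cdot 10^{8}$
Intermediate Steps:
$f = \frac{16972}{3}$ ($f = \left(- \frac{1}{3}\right) \left(-16972\right) = \frac{16972}{3} \approx 5657.3$)
$\left(f - 30025\right) \left(-9523 + 929\right) = \left(\frac{16972}{3} - 30025\right) \left(-9523 + 929\right) = \left(- \frac{73103}{3}\right) \left(-8594\right) = \frac{628247182}{3}$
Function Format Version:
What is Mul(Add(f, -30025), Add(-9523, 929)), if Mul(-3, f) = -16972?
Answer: Rational(628247182, 3) ≈ 2.0942e+8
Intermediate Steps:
f = Rational(16972, 3) (f = Mul(Rational(-1, 3), -16972) = Rational(16972, 3) ≈ 5657.3)
Mul(Add(f, -30025), Add(-9523, 929)) = Mul(Add(Rational(16972, 3), -30025), Add(-9523, 929)) = Mul(Rational(-73103, 3), -8594) = Rational(628247182, 3)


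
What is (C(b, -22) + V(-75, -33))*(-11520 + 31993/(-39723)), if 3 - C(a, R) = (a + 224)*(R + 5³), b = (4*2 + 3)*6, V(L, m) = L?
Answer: 13702685414726/39723 ≈ 3.4496e+8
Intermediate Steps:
b = 66 (b = (8 + 3)*6 = 11*6 = 66)
C(a, R) = 3 - (125 + R)*(224 + a) (C(a, R) = 3 - (a + 224)*(R + 5³) = 3 - (224 + a)*(R + 125) = 3 - (224 + a)*(125 + R) = 3 - (125 + R)*(224 + a))
(C(b, -22) + V(-75, -33))*(-11520 + 31993/(-39723)) = ((-27997 - 224*(-22) - 125*66 - 1*(-22)*66) - 75)*(-11520 + 31993/(-39723)) = ((-27997 + 4928 - 8250 + 1452) - 75)*(-11520 + 31993*(-1/39723)) = (-29867 - 75)*(-11520 - 31993/39723) = -29942*(-457640953/39723) = 13702685414726/39723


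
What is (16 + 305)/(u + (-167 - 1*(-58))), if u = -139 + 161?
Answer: -107/29 ≈ -3.6897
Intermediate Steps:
u = 22
(16 + 305)/(u + (-167 - 1*(-58))) = (16 + 305)/(22 + (-167 - 1*(-58))) = 321/(22 + (-167 + 58)) = 321/(22 - 109) = 321/(-87) = 321*(-1/87) = -107/29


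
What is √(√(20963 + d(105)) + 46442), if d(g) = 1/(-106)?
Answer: √(521822312 + 106*√235540162)/106 ≈ 215.84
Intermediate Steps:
d(g) = -1/106
√(√(20963 + d(105)) + 46442) = √(√(20963 - 1/106) + 46442) = √(√(2222077/106) + 46442) = √(√235540162/106 + 46442) = √(46442 + √235540162/106)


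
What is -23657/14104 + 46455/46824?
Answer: -57484/83893 ≈ -0.68521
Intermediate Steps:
-23657/14104 + 46455/46824 = -23657*1/14104 + 46455*(1/46824) = -577/344 + 15485/15608 = -57484/83893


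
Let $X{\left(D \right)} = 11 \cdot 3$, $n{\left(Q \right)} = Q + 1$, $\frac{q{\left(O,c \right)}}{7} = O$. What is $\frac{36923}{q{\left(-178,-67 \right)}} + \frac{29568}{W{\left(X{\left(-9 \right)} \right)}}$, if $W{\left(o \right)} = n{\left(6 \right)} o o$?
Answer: $- \frac{1058971}{41118} \approx -25.754$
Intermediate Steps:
$q{\left(O,c \right)} = 7 O$
$n{\left(Q \right)} = 1 + Q$
$X{\left(D \right)} = 33$
$W{\left(o \right)} = 7 o^{2}$ ($W{\left(o \right)} = \left(1 + 6\right) o o = 7 o o = 7 o^{2}$)
$\frac{36923}{q{\left(-178,-67 \right)}} + \frac{29568}{W{\left(X{\left(-9 \right)} \right)}} = \frac{36923}{7 \left(-178\right)} + \frac{29568}{7 \cdot 33^{2}} = \frac{36923}{-1246} + \frac{29568}{7 \cdot 1089} = 36923 \left(- \frac{1}{1246}\right) + \frac{29568}{7623} = - \frac{36923}{1246} + 29568 \cdot \frac{1}{7623} = - \frac{36923}{1246} + \frac{128}{33} = - \frac{1058971}{41118}$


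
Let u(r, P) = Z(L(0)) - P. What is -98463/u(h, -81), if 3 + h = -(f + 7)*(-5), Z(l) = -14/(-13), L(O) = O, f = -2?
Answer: -1280019/1067 ≈ -1199.6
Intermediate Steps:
Z(l) = 14/13 (Z(l) = -14*(-1/13) = 14/13)
h = 22 (h = -3 - (-2 + 7)*(-5) = -3 - 5*(-5) = -3 - 1*(-25) = -3 + 25 = 22)
u(r, P) = 14/13 - P
-98463/u(h, -81) = -98463/(14/13 - 1*(-81)) = -98463/(14/13 + 81) = -98463/1067/13 = -98463*13/1067 = -1280019/1067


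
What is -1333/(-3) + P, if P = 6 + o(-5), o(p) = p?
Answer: 1336/3 ≈ 445.33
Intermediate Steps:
P = 1 (P = 6 - 5 = 1)
-1333/(-3) + P = -1333/(-3) + 1 = -1333*(-1)/3 + 1 = -43*(-31/3) + 1 = 1333/3 + 1 = 1336/3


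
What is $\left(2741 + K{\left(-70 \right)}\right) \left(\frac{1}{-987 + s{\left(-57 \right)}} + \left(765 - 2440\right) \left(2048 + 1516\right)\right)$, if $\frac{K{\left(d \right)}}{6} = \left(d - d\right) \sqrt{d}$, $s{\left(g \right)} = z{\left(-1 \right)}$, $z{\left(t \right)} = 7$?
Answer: $- \frac{16035688748741}{980} \approx -1.6363 \cdot 10^{10}$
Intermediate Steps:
$s{\left(g \right)} = 7$
$K{\left(d \right)} = 0$ ($K{\left(d \right)} = 6 \left(d - d\right) \sqrt{d} = 6 \cdot 0 \sqrt{d} = 6 \cdot 0 = 0$)
$\left(2741 + K{\left(-70 \right)}\right) \left(\frac{1}{-987 + s{\left(-57 \right)}} + \left(765 - 2440\right) \left(2048 + 1516\right)\right) = \left(2741 + 0\right) \left(\frac{1}{-987 + 7} + \left(765 - 2440\right) \left(2048 + 1516\right)\right) = 2741 \left(\frac{1}{-980} - 5969700\right) = 2741 \left(- \frac{1}{980} - 5969700\right) = 2741 \left(- \frac{5850306001}{980}\right) = - \frac{16035688748741}{980}$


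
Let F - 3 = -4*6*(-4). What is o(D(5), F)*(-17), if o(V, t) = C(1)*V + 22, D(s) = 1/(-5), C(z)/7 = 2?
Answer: -1632/5 ≈ -326.40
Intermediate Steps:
C(z) = 14 (C(z) = 7*2 = 14)
F = 99 (F = 3 - 4*6*(-4) = 3 - 24*(-4) = 3 + 96 = 99)
D(s) = -1/5
o(V, t) = 22 + 14*V (o(V, t) = 14*V + 22 = 22 + 14*V)
o(D(5), F)*(-17) = (22 + 14*(-1/5))*(-17) = (22 - 14/5)*(-17) = (96/5)*(-17) = -1632/5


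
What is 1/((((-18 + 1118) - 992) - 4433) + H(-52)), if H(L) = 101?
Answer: -1/4224 ≈ -0.00023674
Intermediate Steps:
1/((((-18 + 1118) - 992) - 4433) + H(-52)) = 1/((((-18 + 1118) - 992) - 4433) + 101) = 1/(((1100 - 992) - 4433) + 101) = 1/((108 - 4433) + 101) = 1/(-4325 + 101) = 1/(-4224) = -1/4224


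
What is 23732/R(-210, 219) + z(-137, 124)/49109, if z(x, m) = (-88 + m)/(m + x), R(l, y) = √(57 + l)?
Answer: -36/638417 - 1396*I*√17/3 ≈ -5.6389e-5 - 1918.6*I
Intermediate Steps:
z(x, m) = (-88 + m)/(m + x)
23732/R(-210, 219) + z(-137, 124)/49109 = 23732/(√(57 - 210)) + ((-88 + 124)/(124 - 137))/49109 = 23732/(√(-153)) + (36/(-13))*(1/49109) = 23732/((3*I*√17)) - 1/13*36*(1/49109) = 23732*(-I*√17/51) - 36/13*1/49109 = -1396*I*√17/3 - 36/638417 = -36/638417 - 1396*I*√17/3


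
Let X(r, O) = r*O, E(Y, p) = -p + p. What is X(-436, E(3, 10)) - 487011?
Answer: -487011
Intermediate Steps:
E(Y, p) = 0
X(r, O) = O*r
X(-436, E(3, 10)) - 487011 = 0*(-436) - 487011 = 0 - 487011 = -487011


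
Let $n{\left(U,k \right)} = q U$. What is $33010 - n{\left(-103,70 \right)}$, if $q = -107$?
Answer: $21989$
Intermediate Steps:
$n{\left(U,k \right)} = - 107 U$
$33010 - n{\left(-103,70 \right)} = 33010 - \left(-107\right) \left(-103\right) = 33010 - 11021 = 21989$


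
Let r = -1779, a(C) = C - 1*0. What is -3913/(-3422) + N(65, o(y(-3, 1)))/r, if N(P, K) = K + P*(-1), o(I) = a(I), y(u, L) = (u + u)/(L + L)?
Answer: 7193923/6087738 ≈ 1.1817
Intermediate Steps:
y(u, L) = u/L (y(u, L) = (2*u)/((2*L)) = (2*u)*(1/(2*L)) = u/L)
a(C) = C (a(C) = C + 0 = C)
o(I) = I
N(P, K) = K - P
-3913/(-3422) + N(65, o(y(-3, 1)))/r = -3913/(-3422) + (-3/1 - 1*65)/(-1779) = -3913*(-1/3422) + (-3*1 - 65)*(-1/1779) = 3913/3422 + (-3 - 65)*(-1/1779) = 3913/3422 - 68*(-1/1779) = 3913/3422 + 68/1779 = 7193923/6087738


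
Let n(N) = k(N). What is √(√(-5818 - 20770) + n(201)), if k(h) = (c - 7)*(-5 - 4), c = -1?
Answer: √(72 + 34*I*√23) ≈ 11.186 + 7.2886*I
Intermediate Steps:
k(h) = 72 (k(h) = (-1 - 7)*(-5 - 4) = -8*(-9) = 72)
n(N) = 72
√(√(-5818 - 20770) + n(201)) = √(√(-5818 - 20770) + 72) = √(√(-26588) + 72) = √(34*I*√23 + 72) = √(72 + 34*I*√23)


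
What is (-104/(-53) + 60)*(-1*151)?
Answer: -495884/53 ≈ -9356.3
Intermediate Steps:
(-104/(-53) + 60)*(-1*151) = (-104*(-1/53) + 60)*(-151) = (104/53 + 60)*(-151) = (3284/53)*(-151) = -495884/53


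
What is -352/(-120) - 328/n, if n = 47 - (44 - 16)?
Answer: -4084/285 ≈ -14.330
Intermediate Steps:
n = 19 (n = 47 - 1*28 = 47 - 28 = 19)
-352/(-120) - 328/n = -352/(-120) - 328/19 = -352*(-1/120) - 328*1/19 = 44/15 - 328/19 = -4084/285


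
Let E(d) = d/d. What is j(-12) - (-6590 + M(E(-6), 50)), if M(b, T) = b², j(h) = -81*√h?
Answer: 6589 - 162*I*√3 ≈ 6589.0 - 280.59*I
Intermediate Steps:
E(d) = 1
j(-12) - (-6590 + M(E(-6), 50)) = -162*I*√3 - (-6590 + 1²) = -162*I*√3 - (-6590 + 1) = -162*I*√3 - 1*(-6589) = -162*I*√3 + 6589 = 6589 - 162*I*√3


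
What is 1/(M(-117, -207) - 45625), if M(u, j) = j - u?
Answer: -1/45715 ≈ -2.1875e-5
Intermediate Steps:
1/(M(-117, -207) - 45625) = 1/((-207 - 1*(-117)) - 45625) = 1/((-207 + 117) - 45625) = 1/(-90 - 45625) = 1/(-45715) = -1/45715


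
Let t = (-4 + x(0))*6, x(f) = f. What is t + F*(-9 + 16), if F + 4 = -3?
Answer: -73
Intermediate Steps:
t = -24 (t = (-4 + 0)*6 = -4*6 = -24)
F = -7 (F = -4 - 3 = -7)
t + F*(-9 + 16) = -24 - 7*(-9 + 16) = -24 - 7*7 = -24 - 49 = -73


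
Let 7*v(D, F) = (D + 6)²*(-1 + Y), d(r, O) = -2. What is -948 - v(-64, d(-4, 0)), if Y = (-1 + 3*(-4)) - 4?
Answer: 53916/7 ≈ 7702.3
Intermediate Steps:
Y = -17 (Y = (-1 - 12) - 4 = -13 - 4 = -17)
v(D, F) = -18*(6 + D)²/7 (v(D, F) = ((D + 6)²*(-1 - 17))/7 = ((6 + D)²*(-18))/7 = (-18*(6 + D)²)/7 = -18*(6 + D)²/7)
-948 - v(-64, d(-4, 0)) = -948 - (-18)*(6 - 64)²/7 = -948 - (-18)*(-58)²/7 = -948 - (-18)*3364/7 = -948 - 1*(-60552/7) = -948 + 60552/7 = 53916/7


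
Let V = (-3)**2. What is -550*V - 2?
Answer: -4952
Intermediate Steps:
V = 9
-550*V - 2 = -550*9 - 2 = -110*45 - 2 = -4950 - 2 = -4952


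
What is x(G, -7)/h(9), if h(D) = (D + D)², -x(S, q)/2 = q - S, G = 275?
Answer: 47/27 ≈ 1.7407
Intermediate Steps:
x(S, q) = -2*q + 2*S (x(S, q) = -2*(q - S) = -2*q + 2*S)
h(D) = 4*D² (h(D) = (2*D)² = 4*D²)
x(G, -7)/h(9) = (-2*(-7) + 2*275)/((4*9²)) = (14 + 550)/((4*81)) = 564/324 = 564*(1/324) = 47/27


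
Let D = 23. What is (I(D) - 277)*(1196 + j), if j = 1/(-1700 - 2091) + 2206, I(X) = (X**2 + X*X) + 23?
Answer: 10369172724/3791 ≈ 2.7352e+6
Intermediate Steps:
I(X) = 23 + 2*X**2 (I(X) = (X**2 + X**2) + 23 = 2*X**2 + 23 = 23 + 2*X**2)
j = 8362945/3791 (j = 1/(-3791) + 2206 = -1/3791 + 2206 = 8362945/3791 ≈ 2206.0)
(I(D) - 277)*(1196 + j) = ((23 + 2*23**2) - 277)*(1196 + 8362945/3791) = ((23 + 2*529) - 277)*(12896981/3791) = ((23 + 1058) - 277)*(12896981/3791) = (1081 - 277)*(12896981/3791) = 804*(12896981/3791) = 10369172724/3791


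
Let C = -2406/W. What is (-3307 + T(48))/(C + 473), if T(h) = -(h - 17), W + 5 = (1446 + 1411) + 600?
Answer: -5761388/815195 ≈ -7.0675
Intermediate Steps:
W = 3452 (W = -5 + ((1446 + 1411) + 600) = -5 + (2857 + 600) = -5 + 3457 = 3452)
C = -1203/1726 (C = -2406/3452 = -2406*1/3452 = -1203/1726 ≈ -0.69699)
T(h) = 17 - h (T(h) = -(-17 + h) = 17 - h)
(-3307 + T(48))/(C + 473) = (-3307 + (17 - 1*48))/(-1203/1726 + 473) = (-3307 + (17 - 48))/(815195/1726) = (-3307 - 31)*(1726/815195) = -3338*1726/815195 = -5761388/815195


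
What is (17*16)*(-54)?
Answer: -14688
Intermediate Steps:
(17*16)*(-54) = 272*(-54) = -14688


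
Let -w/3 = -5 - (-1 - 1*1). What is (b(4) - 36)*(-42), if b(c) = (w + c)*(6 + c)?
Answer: -3948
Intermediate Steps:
w = 9 (w = -3*(-5 - (-1 - 1*1)) = -3*(-5 - (-1 - 1)) = -3*(-5 - 1*(-2)) = -3*(-5 + 2) = -3*(-3) = 9)
b(c) = (6 + c)*(9 + c) (b(c) = (9 + c)*(6 + c) = (6 + c)*(9 + c))
(b(4) - 36)*(-42) = ((54 + 4² + 15*4) - 36)*(-42) = ((54 + 16 + 60) - 36)*(-42) = (130 - 36)*(-42) = 94*(-42) = -3948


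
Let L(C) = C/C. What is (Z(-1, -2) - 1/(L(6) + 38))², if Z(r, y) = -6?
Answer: 55225/1521 ≈ 36.308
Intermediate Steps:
L(C) = 1
(Z(-1, -2) - 1/(L(6) + 38))² = (-6 - 1/(1 + 38))² = (-6 - 1/39)² = (-235/39)² = 55225/1521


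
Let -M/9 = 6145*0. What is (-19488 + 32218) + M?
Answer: 12730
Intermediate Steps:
M = 0 (M = -55305*0 = -9*0 = 0)
(-19488 + 32218) + M = (-19488 + 32218) + 0 = 12730 + 0 = 12730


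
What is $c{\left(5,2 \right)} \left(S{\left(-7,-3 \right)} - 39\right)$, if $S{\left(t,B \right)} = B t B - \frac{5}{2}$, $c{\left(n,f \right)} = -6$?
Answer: $627$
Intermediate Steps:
$S{\left(t,B \right)} = - \frac{5}{2} + t B^{2}$ ($S{\left(t,B \right)} = t B^{2} - \frac{5}{2} = - \frac{5}{2} + t B^{2}$)
$c{\left(5,2 \right)} \left(S{\left(-7,-3 \right)} - 39\right) = - 6 \left(\left(- \frac{5}{2} - 7 \left(-3\right)^{2}\right) - 39\right) = - 6 \left(\left(- \frac{5}{2} - 63\right) - 39\right) = - 6 \left(- \frac{131}{2} - 39\right) = \left(-6\right) \left(- \frac{209}{2}\right) = 627$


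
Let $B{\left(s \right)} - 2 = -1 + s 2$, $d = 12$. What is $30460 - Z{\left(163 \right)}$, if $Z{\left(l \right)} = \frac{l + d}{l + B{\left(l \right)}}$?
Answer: $\frac{426435}{14} \approx 30460.0$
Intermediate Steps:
$B{\left(s \right)} = 1 + 2 s$ ($B{\left(s \right)} = 2 + \left(-1 + s 2\right) = 2 + \left(-1 + 2 s\right) = 1 + 2 s$)
$Z{\left(l \right)} = \frac{12 + l}{1 + 3 l}$ ($Z{\left(l \right)} = \frac{l + 12}{l + \left(1 + 2 l\right)} = \frac{12 + l}{1 + 3 l}$)
$30460 - Z{\left(163 \right)} = 30460 - \frac{12 + 163}{1 + 3 \cdot 163} = 30460 - \frac{1}{1 + 489} \cdot 175 = 30460 - \frac{1}{490} \cdot 175 = 30460 - \frac{5}{14} = \frac{426435}{14}$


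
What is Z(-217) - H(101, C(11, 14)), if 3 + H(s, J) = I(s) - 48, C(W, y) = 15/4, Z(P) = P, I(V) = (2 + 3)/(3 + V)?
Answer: -17269/104 ≈ -166.05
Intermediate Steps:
I(V) = 5/(3 + V)
C(W, y) = 15/4 (C(W, y) = 15*(¼) = 15/4)
H(s, J) = -51 + 5/(3 + s) (H(s, J) = -3 + (5/(3 + s) - 48) = -3 + (-48 + 5/(3 + s)) = -51 + 5/(3 + s))
Z(-217) - H(101, C(11, 14)) = -217 - (-148 - 51*101)/(3 + 101) = -217 - (-148 - 5151)/104 = -217 - (-5299)/104 = -217 - 1*(-5299/104) = -217 + 5299/104 = -17269/104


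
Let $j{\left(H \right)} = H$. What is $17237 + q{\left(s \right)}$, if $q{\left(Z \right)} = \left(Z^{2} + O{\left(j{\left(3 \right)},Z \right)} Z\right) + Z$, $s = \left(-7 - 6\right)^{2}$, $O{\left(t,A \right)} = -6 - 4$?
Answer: $44277$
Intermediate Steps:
$O{\left(t,A \right)} = -10$ ($O{\left(t,A \right)} = -6 - 4 = -10$)
$s = 169$ ($s = \left(-13\right)^{2} = 169$)
$q{\left(Z \right)} = Z^{2} - 9 Z$ ($q{\left(Z \right)} = \left(Z^{2} - 10 Z\right) + Z = Z^{2} - 9 Z$)
$17237 + q{\left(s \right)} = 17237 + 169 \left(-9 + 169\right) = 17237 + 169 \cdot 160 = 17237 + 27040 = 44277$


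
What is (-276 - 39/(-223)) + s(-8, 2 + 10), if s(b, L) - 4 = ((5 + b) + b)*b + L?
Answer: -38317/223 ≈ -171.83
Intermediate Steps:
s(b, L) = 4 + L + b*(5 + 2*b) (s(b, L) = 4 + (((5 + b) + b)*b + L) = 4 + ((5 + 2*b)*b + L) = 4 + (b*(5 + 2*b) + L) = 4 + (L + b*(5 + 2*b)) = 4 + L + b*(5 + 2*b))
(-276 - 39/(-223)) + s(-8, 2 + 10) = (-276 - 39/(-223)) + (4 + (2 + 10) + 2*(-8)**2 + 5*(-8)) = (-276 - 39*(-1/223)) + (4 + 12 + 2*64 - 40) = (-276 + 39/223) + (4 + 12 + 128 - 40) = -61509/223 + 104 = -38317/223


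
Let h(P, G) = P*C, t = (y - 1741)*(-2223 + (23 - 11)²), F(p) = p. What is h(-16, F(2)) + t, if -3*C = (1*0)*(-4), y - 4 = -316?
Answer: 4268187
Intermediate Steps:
y = -312 (y = 4 - 316 = -312)
C = 0 (C = -1*0*(-4)/3 = -0*(-4) = -⅓*0 = 0)
t = 4268187 (t = (-312 - 1741)*(-2223 + (23 - 11)²) = -2053*(-2223 + 12²) = -2053*(-2223 + 144) = -2053*(-2079) = 4268187)
h(P, G) = 0 (h(P, G) = P*0 = 0)
h(-16, F(2)) + t = 0 + 4268187 = 4268187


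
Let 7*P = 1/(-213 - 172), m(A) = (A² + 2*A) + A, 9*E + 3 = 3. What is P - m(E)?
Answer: -1/2695 ≈ -0.00037106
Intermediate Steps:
E = 0 (E = -⅓ + (⅑)*3 = -⅓ + ⅓ = 0)
m(A) = A² + 3*A
P = -1/2695 (P = 1/(7*(-213 - 172)) = (⅐)/(-385) = (⅐)*(-1/385) = -1/2695 ≈ -0.00037106)
P - m(E) = -1/2695 - 0*(3 + 0) = -1/2695 - 0*3 = -1/2695 - 1*0 = -1/2695 + 0 = -1/2695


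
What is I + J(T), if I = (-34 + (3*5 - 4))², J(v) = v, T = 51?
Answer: 580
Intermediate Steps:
I = 529 (I = (-34 + (15 - 4))² = (-34 + 11)² = (-23)² = 529)
I + J(T) = 529 + 51 = 580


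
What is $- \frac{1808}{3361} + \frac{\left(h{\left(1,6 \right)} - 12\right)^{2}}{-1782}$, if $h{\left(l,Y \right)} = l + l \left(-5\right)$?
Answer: $- \frac{2041136}{2994651} \approx -0.68159$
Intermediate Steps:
$h{\left(l,Y \right)} = - 4 l$ ($h{\left(l,Y \right)} = l - 5 l = - 4 l$)
$- \frac{1808}{3361} + \frac{\left(h{\left(1,6 \right)} - 12\right)^{2}}{-1782} = - \frac{1808}{3361} + \frac{\left(\left(-4\right) 1 - 12\right)^{2}}{-1782} = \left(-1808\right) \frac{1}{3361} + \left(-4 - 12\right)^{2} \left(- \frac{1}{1782}\right) = - \frac{1808}{3361} + \left(-16\right)^{2} \left(- \frac{1}{1782}\right) = - \frac{1808}{3361} + 256 \left(- \frac{1}{1782}\right) = - \frac{1808}{3361} - \frac{128}{891} = - \frac{2041136}{2994651}$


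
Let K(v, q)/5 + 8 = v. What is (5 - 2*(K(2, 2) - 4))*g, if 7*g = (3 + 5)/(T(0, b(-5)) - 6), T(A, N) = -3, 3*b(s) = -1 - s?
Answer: -584/63 ≈ -9.2698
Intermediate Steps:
K(v, q) = -40 + 5*v
b(s) = -⅓ - s/3 (b(s) = (-1 - s)/3 = -⅓ - s/3)
g = -8/63 (g = ((3 + 5)/(-3 - 6))/7 = (8/(-9))/7 = (8*(-⅑))/7 = (⅐)*(-8/9) = -8/63 ≈ -0.12698)
(5 - 2*(K(2, 2) - 4))*g = (5 - 2*((-40 + 5*2) - 4))*(-8/63) = (5 - 2*((-40 + 10) - 4))*(-8/63) = (5 - 2*(-30 - 4))*(-8/63) = (5 - 2*(-34))*(-8/63) = (5 + 68)*(-8/63) = 73*(-8/63) = -584/63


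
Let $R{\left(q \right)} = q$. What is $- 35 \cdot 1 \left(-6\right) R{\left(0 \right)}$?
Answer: $0$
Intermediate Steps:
$- 35 \cdot 1 \left(-6\right) R{\left(0 \right)} = - 35 \cdot 1 \left(-6\right) 0 = - 35 \left(\left(-6\right) 0\right) = \left(-35\right) 0 = 0$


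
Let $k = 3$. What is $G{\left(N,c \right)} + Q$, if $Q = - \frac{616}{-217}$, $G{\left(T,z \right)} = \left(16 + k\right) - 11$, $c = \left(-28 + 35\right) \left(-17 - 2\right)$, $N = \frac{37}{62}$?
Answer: $\frac{336}{31} \approx 10.839$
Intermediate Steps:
$N = \frac{37}{62}$ ($N = 37 \cdot \frac{1}{62} = \frac{37}{62} \approx 0.59677$)
$c = -133$ ($c = 7 \left(-19\right) = -133$)
$G{\left(T,z \right)} = 8$ ($G{\left(T,z \right)} = \left(16 + 3\right) - 11 = 19 - 11 = 8$)
$Q = \frac{88}{31}$ ($Q = \left(-616\right) \left(- \frac{1}{217}\right) = \frac{88}{31} \approx 2.8387$)
$G{\left(N,c \right)} + Q = 8 + \frac{88}{31} = \frac{336}{31}$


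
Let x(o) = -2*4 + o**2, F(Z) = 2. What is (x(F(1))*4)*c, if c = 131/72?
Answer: -262/9 ≈ -29.111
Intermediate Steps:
x(o) = -8 + o**2
c = 131/72 (c = 131*(1/72) = 131/72 ≈ 1.8194)
(x(F(1))*4)*c = ((-8 + 2**2)*4)*(131/72) = ((-8 + 4)*4)*(131/72) = -4*4*(131/72) = -16*131/72 = -262/9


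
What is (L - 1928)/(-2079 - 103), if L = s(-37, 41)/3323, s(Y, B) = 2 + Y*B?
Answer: 6408259/7250786 ≈ 0.88380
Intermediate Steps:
s(Y, B) = 2 + B*Y
L = -1515/3323 (L = (2 + 41*(-37))/3323 = (2 - 1517)*(1/3323) = -1515*1/3323 = -1515/3323 ≈ -0.45591)
(L - 1928)/(-2079 - 103) = (-1515/3323 - 1928)/(-2079 - 103) = -6408259/3323/(-2182) = -6408259/3323*(-1/2182) = 6408259/7250786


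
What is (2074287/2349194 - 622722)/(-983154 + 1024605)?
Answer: -487630903927/32458813498 ≈ -15.023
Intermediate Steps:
(2074287/2349194 - 622722)/(-983154 + 1024605) = (2074287*(1/2349194) - 622722)/41451 = (2074287/2349194 - 622722)*(1/41451) = -1462892711781/2349194*1/41451 = -487630903927/32458813498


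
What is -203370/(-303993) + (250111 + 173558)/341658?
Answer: 271982713/142471386 ≈ 1.9090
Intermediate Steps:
-203370/(-303993) + (250111 + 173558)/341658 = -203370*(-1/303993) + 423669*(1/341658) = 67790/101331 + 141223/113886 = 271982713/142471386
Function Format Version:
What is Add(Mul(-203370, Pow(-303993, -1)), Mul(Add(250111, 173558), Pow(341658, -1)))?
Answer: Rational(271982713, 142471386) ≈ 1.9090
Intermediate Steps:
Add(Mul(-203370, Pow(-303993, -1)), Mul(Add(250111, 173558), Pow(341658, -1))) = Add(Mul(-203370, Rational(-1, 303993)), Mul(423669, Rational(1, 341658))) = Add(Rational(67790, 101331), Rational(141223, 113886)) = Rational(271982713, 142471386)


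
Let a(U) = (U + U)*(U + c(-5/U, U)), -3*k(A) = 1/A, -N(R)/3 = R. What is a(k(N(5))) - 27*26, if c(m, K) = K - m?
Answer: -1401296/2025 ≈ -692.00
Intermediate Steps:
N(R) = -3*R
k(A) = -1/(3*A)
a(U) = 2*U*(2*U + 5/U) (a(U) = (U + U)*(U + (U - (-5)/U)) = (2*U)*(U + (U + 5/U)) = (2*U)*(2*U + 5/U) = 2*U*(2*U + 5/U))
a(k(N(5))) - 27*26 = (10 + 4*(-1/(3*((-3*5))))²) - 27*26 = (10 + 4*(-⅓/(-15))²) - 702 = (10 + 4*(-⅓*(-1/15))²) - 702 = (10 + 4*(1/45)²) - 702 = (10 + 4*(1/2025)) - 702 = (10 + 4/2025) - 702 = 20254/2025 - 702 = -1401296/2025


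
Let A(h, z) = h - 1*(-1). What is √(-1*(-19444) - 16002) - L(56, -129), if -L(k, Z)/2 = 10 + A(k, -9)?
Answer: 134 + √3442 ≈ 192.67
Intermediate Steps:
A(h, z) = 1 + h (A(h, z) = h + 1 = 1 + h)
L(k, Z) = -22 - 2*k (L(k, Z) = -2*(10 + (1 + k)) = -2*(11 + k) = -22 - 2*k)
√(-1*(-19444) - 16002) - L(56, -129) = √(-1*(-19444) - 16002) - (-22 - 2*56) = √(19444 - 16002) - (-22 - 112) = √3442 - 1*(-134) = √3442 + 134 = 134 + √3442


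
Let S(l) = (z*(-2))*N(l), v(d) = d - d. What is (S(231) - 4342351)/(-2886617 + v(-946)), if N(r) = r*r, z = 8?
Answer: 5196127/2886617 ≈ 1.8001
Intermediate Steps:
v(d) = 0
N(r) = r²
S(l) = -16*l² (S(l) = (8*(-2))*l² = -16*l²)
(S(231) - 4342351)/(-2886617 + v(-946)) = (-16*231² - 4342351)/(-2886617 + 0) = (-16*53361 - 4342351)/(-2886617) = (-853776 - 4342351)*(-1/2886617) = -5196127*(-1/2886617) = 5196127/2886617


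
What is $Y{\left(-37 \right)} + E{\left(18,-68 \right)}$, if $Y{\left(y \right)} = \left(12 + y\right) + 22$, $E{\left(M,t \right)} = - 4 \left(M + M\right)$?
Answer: $-147$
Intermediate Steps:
$E{\left(M,t \right)} = - 8 M$ ($E{\left(M,t \right)} = - 4 \cdot 2 M = - 8 M$)
$Y{\left(y \right)} = 34 + y$
$Y{\left(-37 \right)} + E{\left(18,-68 \right)} = \left(34 - 37\right) - 144 = -3 - 144 = -147$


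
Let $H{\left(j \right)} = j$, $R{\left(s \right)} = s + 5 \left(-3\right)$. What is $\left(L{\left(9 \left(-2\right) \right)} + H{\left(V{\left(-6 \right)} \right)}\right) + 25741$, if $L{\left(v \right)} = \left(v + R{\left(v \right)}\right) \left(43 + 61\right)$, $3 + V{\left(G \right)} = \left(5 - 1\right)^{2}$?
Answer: $20450$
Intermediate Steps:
$R{\left(s \right)} = -15 + s$ ($R{\left(s \right)} = s - 15 = -15 + s$)
$V{\left(G \right)} = 13$ ($V{\left(G \right)} = -3 + \left(5 - 1\right)^{2} = -3 + 4^{2} = -3 + 16 = 13$)
$L{\left(v \right)} = -1560 + 208 v$ ($L{\left(v \right)} = \left(v + \left(-15 + v\right)\right) \left(43 + 61\right) = \left(-15 + 2 v\right) 104 = -1560 + 208 v$)
$\left(L{\left(9 \left(-2\right) \right)} + H{\left(V{\left(-6 \right)} \right)}\right) + 25741 = \left(\left(-1560 + 208 \cdot 9 \left(-2\right)\right) + 13\right) + 25741 = \left(\left(-1560 + 208 \left(-18\right)\right) + 13\right) + 25741 = \left(\left(-1560 - 3744\right) + 13\right) + 25741 = \left(-5304 + 13\right) + 25741 = -5291 + 25741 = 20450$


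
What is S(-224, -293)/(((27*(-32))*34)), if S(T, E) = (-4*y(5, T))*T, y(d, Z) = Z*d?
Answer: 15680/459 ≈ 34.161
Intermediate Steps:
S(T, E) = -20*T² (S(T, E) = (-4*T*5)*T = (-20*T)*T = -20*T²)
S(-224, -293)/(((27*(-32))*34)) = (-20*(-224)²)/(((27*(-32))*34)) = (-20*50176)/((-864*34)) = -1003520/(-29376) = -1003520*(-1/29376) = 15680/459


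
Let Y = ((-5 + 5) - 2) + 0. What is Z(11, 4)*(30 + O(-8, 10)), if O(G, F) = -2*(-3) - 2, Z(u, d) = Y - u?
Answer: -442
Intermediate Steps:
Y = -2 (Y = (0 - 2) + 0 = -2 + 0 = -2)
Z(u, d) = -2 - u
O(G, F) = 4 (O(G, F) = 6 - 2 = 4)
Z(11, 4)*(30 + O(-8, 10)) = (-2 - 1*11)*(30 + 4) = (-2 - 11)*34 = -13*34 = -442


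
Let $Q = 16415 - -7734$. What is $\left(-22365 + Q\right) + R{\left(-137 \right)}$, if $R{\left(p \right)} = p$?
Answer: $1647$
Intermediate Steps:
$Q = 24149$ ($Q = 16415 + 7734 = 24149$)
$\left(-22365 + Q\right) + R{\left(-137 \right)} = \left(-22365 + 24149\right) - 137 = 1784 - 137 = 1647$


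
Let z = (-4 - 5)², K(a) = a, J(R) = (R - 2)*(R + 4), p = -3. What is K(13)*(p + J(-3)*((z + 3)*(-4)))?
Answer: 21801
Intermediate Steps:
J(R) = (-2 + R)*(4 + R)
z = 81 (z = (-9)² = 81)
K(13)*(p + J(-3)*((z + 3)*(-4))) = 13*(-3 + (-8 + (-3)² + 2*(-3))*((81 + 3)*(-4))) = 13*(-3 + (-8 + 9 - 6)*(84*(-4))) = 13*(-3 - 5*(-336)) = 13*(-3 + 1680) = 13*1677 = 21801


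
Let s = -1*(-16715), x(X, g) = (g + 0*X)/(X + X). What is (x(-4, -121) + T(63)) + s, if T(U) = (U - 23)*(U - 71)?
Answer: 131281/8 ≈ 16410.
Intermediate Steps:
x(X, g) = g/(2*X) (x(X, g) = (g + 0)/((2*X)) = g*(1/(2*X)) = g/(2*X))
s = 16715
T(U) = (-71 + U)*(-23 + U) (T(U) = (-23 + U)*(-71 + U) = (-71 + U)*(-23 + U))
(x(-4, -121) + T(63)) + s = ((½)*(-121)/(-4) + (1633 + 63² - 94*63)) + 16715 = ((½)*(-121)*(-¼) + (1633 + 3969 - 5922)) + 16715 = (121/8 - 320) + 16715 = -2439/8 + 16715 = 131281/8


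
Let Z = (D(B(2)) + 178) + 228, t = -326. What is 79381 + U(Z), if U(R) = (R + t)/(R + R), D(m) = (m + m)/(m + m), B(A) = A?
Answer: 64616215/814 ≈ 79381.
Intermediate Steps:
D(m) = 1 (D(m) = (2*m)/((2*m)) = (2*m)*(1/(2*m)) = 1)
Z = 407 (Z = (1 + 178) + 228 = 179 + 228 = 407)
U(R) = (-326 + R)/(2*R) (U(R) = (R - 326)/(R + R) = (-326 + R)/((2*R)) = (-326 + R)*(1/(2*R)) = (-326 + R)/(2*R))
79381 + U(Z) = 79381 + (½)*(-326 + 407)/407 = 79381 + (½)*(1/407)*81 = 79381 + 81/814 = 64616215/814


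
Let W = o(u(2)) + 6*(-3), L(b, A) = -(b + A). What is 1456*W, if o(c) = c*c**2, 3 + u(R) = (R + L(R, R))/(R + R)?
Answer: -88634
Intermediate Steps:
L(b, A) = -A - b (L(b, A) = -(A + b) = -A - b)
u(R) = -7/2 (u(R) = -3 + (R + (-R - R))/(R + R) = -3 + (R - 2*R)/((2*R)) = -3 + (-R)*(1/(2*R)) = -3 - 1/2 = -7/2)
o(c) = c**3
W = -487/8 (W = (-7/2)**3 + 6*(-3) = -343/8 - 18 = -487/8 ≈ -60.875)
1456*W = 1456*(-487/8) = -88634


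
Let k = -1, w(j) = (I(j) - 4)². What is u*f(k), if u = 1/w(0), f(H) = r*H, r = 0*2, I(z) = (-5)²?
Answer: 0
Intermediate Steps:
I(z) = 25
w(j) = 441 (w(j) = (25 - 4)² = 21² = 441)
r = 0
f(H) = 0 (f(H) = 0*H = 0)
u = 1/441 ≈ 0.0022676
u*f(k) = (1/441)*0 = 0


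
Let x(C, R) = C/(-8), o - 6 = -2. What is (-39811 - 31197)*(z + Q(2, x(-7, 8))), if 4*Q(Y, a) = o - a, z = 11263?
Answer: -799818579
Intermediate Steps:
o = 4 (o = 6 - 2 = 4)
x(C, R) = -C/8 (x(C, R) = C*(-⅛) = -C/8)
Q(Y, a) = 1 - a/4 (Q(Y, a) = (4 - a)/4 = 1 - a/4)
(-39811 - 31197)*(z + Q(2, x(-7, 8))) = (-39811 - 31197)*(11263 + (1 - (-1)*(-7)/32)) = -71008*(11263 + (1 - ¼*7/8)) = -71008*(11263 + (1 - 7/32)) = -71008*(11263 + 25/32) = -71008*360441/32 = -799818579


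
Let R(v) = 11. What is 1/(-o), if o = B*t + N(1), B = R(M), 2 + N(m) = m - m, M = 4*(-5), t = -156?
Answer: 1/1718 ≈ 0.00058207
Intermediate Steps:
M = -20
N(m) = -2 (N(m) = -2 + (m - m) = -2 + 0 = -2)
B = 11
o = -1718 (o = 11*(-156) - 2 = -1716 - 2 = -1718)
1/(-o) = 1/(-1*(-1718)) = 1/1718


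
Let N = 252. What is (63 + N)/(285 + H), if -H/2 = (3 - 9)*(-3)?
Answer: 105/83 ≈ 1.2651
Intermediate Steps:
H = -36 (H = -2*(3 - 9)*(-3) = -(-12)*(-3) = -2*18 = -36)
(63 + N)/(285 + H) = (63 + 252)/(285 - 36) = 315/249 = 315*(1/249) = 105/83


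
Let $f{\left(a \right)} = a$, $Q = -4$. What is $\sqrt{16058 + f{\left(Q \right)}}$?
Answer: $\sqrt{16054} \approx 126.7$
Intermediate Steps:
$\sqrt{16058 + f{\left(Q \right)}} = \sqrt{16058 - 4} = \sqrt{16054}$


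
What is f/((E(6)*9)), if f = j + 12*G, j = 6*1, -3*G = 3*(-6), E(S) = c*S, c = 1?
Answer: 13/9 ≈ 1.4444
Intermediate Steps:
E(S) = S (E(S) = 1*S = S)
G = 6 (G = -(-6) = -1/3*(-18) = 6)
j = 6
f = 78 (f = 6 + 12*6 = 6 + 72 = 78)
f/((E(6)*9)) = 78/((6*9)) = 78/54 = 78*(1/54) = 13/9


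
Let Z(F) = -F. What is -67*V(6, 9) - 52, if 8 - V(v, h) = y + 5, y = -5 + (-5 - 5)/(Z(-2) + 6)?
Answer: -2687/4 ≈ -671.75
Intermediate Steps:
y = -25/4 (y = -5 + (-5 - 5)/(-1*(-2) + 6) = -5 - 10/(2 + 6) = -5 - 10/8 = -5 - 10*1/8 = -5 - 5/4 = -25/4 ≈ -6.2500)
V(v, h) = 37/4 (V(v, h) = 8 - (-25/4 + 5) = 8 - 1*(-5/4) = 8 + 5/4 = 37/4)
-67*V(6, 9) - 52 = -67*37/4 - 52 = -2479/4 - 52 = -2687/4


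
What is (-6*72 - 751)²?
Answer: 1399489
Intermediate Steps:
(-6*72 - 751)² = (-432 - 751)² = (-1183)² = 1399489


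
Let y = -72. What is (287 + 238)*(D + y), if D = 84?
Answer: 6300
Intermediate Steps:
(287 + 238)*(D + y) = (287 + 238)*(84 - 72) = 525*12 = 6300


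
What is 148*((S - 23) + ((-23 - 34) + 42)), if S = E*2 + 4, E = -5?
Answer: -6512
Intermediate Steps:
S = -6 (S = -5*2 + 4 = -10 + 4 = -6)
148*((S - 23) + ((-23 - 34) + 42)) = 148*((-6 - 23) + ((-23 - 34) + 42)) = 148*(-29 + (-57 + 42)) = 148*(-29 - 15) = 148*(-44) = -6512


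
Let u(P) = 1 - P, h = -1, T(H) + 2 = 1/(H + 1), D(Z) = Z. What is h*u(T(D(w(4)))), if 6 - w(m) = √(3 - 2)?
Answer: -17/6 ≈ -2.8333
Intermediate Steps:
w(m) = 5 (w(m) = 6 - √(3 - 2) = 6 - √1 = 6 - 1*1 = 6 - 1 = 5)
T(H) = -2 + 1/(1 + H) (T(H) = -2 + 1/(H + 1) = -2 + 1/(1 + H))
h*u(T(D(w(4)))) = -(1 - (-1 - 2*5)/(1 + 5)) = -(1 - (-1 - 10)/6) = -(1 - (-11)/6) = -(1 - 1*(-11/6)) = -(1 + 11/6) = -1*17/6 = -17/6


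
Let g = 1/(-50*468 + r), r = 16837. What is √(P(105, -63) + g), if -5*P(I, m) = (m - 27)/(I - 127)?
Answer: I*√4265018054/72193 ≈ 0.90462*I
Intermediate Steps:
P(I, m) = -(-27 + m)/(5*(-127 + I)) (P(I, m) = -(m - 27)/(5*(I - 127)) = -(-27 + m)/(5*(-127 + I)))
g = -1/6563 (g = 1/(-50*468 + 16837) = 1/(-23400 + 16837) = 1/(-6563) = -1/6563 ≈ -0.00015237)
√(P(105, -63) + g) = √((27 - 1*(-63))/(5*(-127 + 105)) - 1/6563) = √((⅕)*(27 + 63)/(-22) - 1/6563) = √((⅕)*(-1/22)*90 - 1/6563) = √(-9/11 - 1/6563) = √(-59078/72193) = I*√4265018054/72193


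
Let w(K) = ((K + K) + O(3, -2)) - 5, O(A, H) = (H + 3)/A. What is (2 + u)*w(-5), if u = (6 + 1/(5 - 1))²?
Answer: -2409/4 ≈ -602.25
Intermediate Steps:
O(A, H) = (3 + H)/A
w(K) = -14/3 + 2*K (w(K) = ((K + K) + (3 - 2)/3) - 5 = (2*K + (⅓)*1) - 5 = (2*K + ⅓) - 5 = (⅓ + 2*K) - 5 = -14/3 + 2*K)
u = 625/16 (u = (6 + 1/4)² = (6 + ¼)² = (25/4)² = 625/16 ≈ 39.063)
(2 + u)*w(-5) = (2 + 625/16)*(-14/3 + 2*(-5)) = 657*(-14/3 - 10)/16 = (657/16)*(-44/3) = -2409/4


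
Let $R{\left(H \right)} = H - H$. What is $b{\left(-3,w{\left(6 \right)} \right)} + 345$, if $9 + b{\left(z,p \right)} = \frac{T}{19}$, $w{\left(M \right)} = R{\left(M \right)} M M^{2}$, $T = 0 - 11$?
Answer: $\frac{6373}{19} \approx 335.42$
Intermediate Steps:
$R{\left(H \right)} = 0$
$T = -11$ ($T = 0 - 11 = -11$)
$w{\left(M \right)} = 0$ ($w{\left(M \right)} = 0 M M^{2} = 0 M^{2} = 0$)
$b{\left(z,p \right)} = - \frac{182}{19}$ ($b{\left(z,p \right)} = -9 - \frac{11}{19} = - \frac{182}{19}$)
$b{\left(-3,w{\left(6 \right)} \right)} + 345 = - \frac{182}{19} + 345 = \frac{6373}{19}$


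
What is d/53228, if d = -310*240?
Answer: -18600/13307 ≈ -1.3978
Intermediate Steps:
d = -74400
d/53228 = -74400/53228 = -74400*1/53228 = -18600/13307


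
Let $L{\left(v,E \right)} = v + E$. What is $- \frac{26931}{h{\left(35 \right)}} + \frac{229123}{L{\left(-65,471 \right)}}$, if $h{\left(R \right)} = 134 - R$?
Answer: $\frac{3916397}{13398} \approx 292.31$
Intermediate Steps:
$L{\left(v,E \right)} = E + v$
$- \frac{26931}{h{\left(35 \right)}} + \frac{229123}{L{\left(-65,471 \right)}} = - \frac{26931}{134 - 35} + \frac{229123}{471 - 65} = - \frac{26931}{134 - 35} + \frac{229123}{406} = - \frac{26931}{99} + 229123 \cdot \frac{1}{406} = \left(-26931\right) \frac{1}{99} + \frac{229123}{406} = - \frac{8977}{33} + \frac{229123}{406} = \frac{3916397}{13398}$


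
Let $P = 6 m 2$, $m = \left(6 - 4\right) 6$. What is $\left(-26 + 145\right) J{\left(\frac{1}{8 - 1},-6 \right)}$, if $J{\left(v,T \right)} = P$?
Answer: $17136$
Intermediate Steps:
$m = 12$ ($m = 2 \cdot 6 = 12$)
$P = 144$ ($P = 6 \cdot 12 \cdot 2 = 72 \cdot 2 = 144$)
$J{\left(v,T \right)} = 144$
$\left(-26 + 145\right) J{\left(\frac{1}{8 - 1},-6 \right)} = \left(-26 + 145\right) 144 = 119 \cdot 144 = 17136$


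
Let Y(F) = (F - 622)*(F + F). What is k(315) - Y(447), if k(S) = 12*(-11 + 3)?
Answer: 156354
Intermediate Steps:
Y(F) = 2*F*(-622 + F) (Y(F) = (-622 + F)*(2*F) = 2*F*(-622 + F))
k(S) = -96 (k(S) = 12*(-8) = -96)
k(315) - Y(447) = -96 - 2*447*(-622 + 447) = -96 - 2*447*(-175) = -96 - 1*(-156450) = -96 + 156450 = 156354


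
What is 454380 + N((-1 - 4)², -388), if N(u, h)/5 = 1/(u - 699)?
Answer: 306252115/674 ≈ 4.5438e+5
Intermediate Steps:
N(u, h) = 5/(-699 + u) (N(u, h) = 5/(u - 699) = 5/(-699 + u))
454380 + N((-1 - 4)², -388) = 454380 + 5/(-699 + (-1 - 4)²) = 454380 + 5/(-699 + (-5)²) = 454380 + 5/(-699 + 25) = 454380 + 5/(-674) = 454380 + 5*(-1/674) = 454380 - 5/674 = 306252115/674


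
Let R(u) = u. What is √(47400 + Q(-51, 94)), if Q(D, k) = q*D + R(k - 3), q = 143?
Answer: √40198 ≈ 200.49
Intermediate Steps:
Q(D, k) = -3 + k + 143*D (Q(D, k) = 143*D + (k - 3) = 143*D + (-3 + k) = -3 + k + 143*D)
√(47400 + Q(-51, 94)) = √(47400 + (-3 + 94 + 143*(-51))) = √(47400 + (-3 + 94 - 7293)) = √(47400 - 7202) = √40198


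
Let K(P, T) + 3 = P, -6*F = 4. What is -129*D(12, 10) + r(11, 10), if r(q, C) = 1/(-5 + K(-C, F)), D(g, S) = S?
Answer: -23221/18 ≈ -1290.1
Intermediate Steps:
F = -2/3 (F = -1/6*4 = -2/3 ≈ -0.66667)
K(P, T) = -3 + P
r(q, C) = 1/(-8 - C) (r(q, C) = 1/(-5 + (-3 - C)) = 1/(-8 - C))
-129*D(12, 10) + r(11, 10) = -129*10 - 1/(8 + 10) = -1290 - 1/18 = -23221/18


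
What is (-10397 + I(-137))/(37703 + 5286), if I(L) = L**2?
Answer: 8372/42989 ≈ 0.19475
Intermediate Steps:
(-10397 + I(-137))/(37703 + 5286) = (-10397 + (-137)**2)/(37703 + 5286) = (-10397 + 18769)/42989 = 8372*(1/42989) = 8372/42989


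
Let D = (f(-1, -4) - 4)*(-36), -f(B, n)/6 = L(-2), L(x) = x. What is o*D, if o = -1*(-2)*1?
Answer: -576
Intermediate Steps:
f(B, n) = 12 (f(B, n) = -6*(-2) = 12)
o = 2 (o = 2*1 = 2)
D = -288 (D = (12 - 4)*(-36) = 8*(-36) = -288)
o*D = 2*(-288) = -576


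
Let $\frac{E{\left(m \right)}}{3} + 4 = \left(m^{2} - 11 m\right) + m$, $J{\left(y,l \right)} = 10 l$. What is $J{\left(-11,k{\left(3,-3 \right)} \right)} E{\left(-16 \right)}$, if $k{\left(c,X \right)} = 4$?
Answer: $49440$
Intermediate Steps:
$E{\left(m \right)} = -12 - 30 m + 3 m^{2}$ ($E{\left(m \right)} = -12 + 3 \left(\left(m^{2} - 11 m\right) + m\right) = -12 + 3 \left(m^{2} - 10 m\right) = -12 + \left(- 30 m + 3 m^{2}\right) = -12 - 30 m + 3 m^{2}$)
$J{\left(-11,k{\left(3,-3 \right)} \right)} E{\left(-16 \right)} = 10 \cdot 4 \left(-12 - -480 + 3 \left(-16\right)^{2}\right) = 40 \left(-12 + 480 + 3 \cdot 256\right) = 40 \left(-12 + 480 + 768\right) = 40 \cdot 1236 = 49440$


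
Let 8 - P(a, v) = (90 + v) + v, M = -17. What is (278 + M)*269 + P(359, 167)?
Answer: 69793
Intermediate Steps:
P(a, v) = -82 - 2*v (P(a, v) = 8 - ((90 + v) + v) = 8 - (90 + 2*v) = 8 + (-90 - 2*v) = -82 - 2*v)
(278 + M)*269 + P(359, 167) = (278 - 17)*269 + (-82 - 2*167) = 261*269 + (-82 - 334) = 70209 - 416 = 69793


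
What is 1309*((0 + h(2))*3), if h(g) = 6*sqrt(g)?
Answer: 23562*sqrt(2) ≈ 33322.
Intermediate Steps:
1309*((0 + h(2))*3) = 1309*((0 + 6*sqrt(2))*3) = 1309*((6*sqrt(2))*3) = 1309*(18*sqrt(2)) = 23562*sqrt(2)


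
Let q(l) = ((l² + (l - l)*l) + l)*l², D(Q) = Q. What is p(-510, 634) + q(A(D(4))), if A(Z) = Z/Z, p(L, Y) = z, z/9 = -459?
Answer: -4129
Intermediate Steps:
z = -4131 (z = 9*(-459) = -4131)
p(L, Y) = -4131
A(Z) = 1
q(l) = l²*(l + l²) (q(l) = ((l² + 0*l) + l)*l² = ((l² + 0) + l)*l² = (l² + l)*l² = (l + l²)*l² = l²*(l + l²))
p(-510, 634) + q(A(D(4))) = -4131 + 1³*(1 + 1) = -4131 + 1*2 = -4131 + 2 = -4129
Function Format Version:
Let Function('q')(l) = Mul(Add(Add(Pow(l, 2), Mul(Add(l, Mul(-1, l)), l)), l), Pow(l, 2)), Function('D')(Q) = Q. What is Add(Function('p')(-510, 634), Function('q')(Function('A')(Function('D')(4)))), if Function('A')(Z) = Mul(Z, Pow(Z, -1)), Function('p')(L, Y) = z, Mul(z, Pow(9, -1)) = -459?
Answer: -4129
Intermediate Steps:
z = -4131 (z = Mul(9, -459) = -4131)
Function('p')(L, Y) = -4131
Function('A')(Z) = 1
Function('q')(l) = Mul(Pow(l, 2), Add(l, Pow(l, 2))) (Function('q')(l) = Mul(Add(Add(Pow(l, 2), Mul(0, l)), l), Pow(l, 2)) = Mul(Add(Add(Pow(l, 2), 0), l), Pow(l, 2)) = Mul(Add(Pow(l, 2), l), Pow(l, 2)) = Mul(Add(l, Pow(l, 2)), Pow(l, 2)) = Mul(Pow(l, 2), Add(l, Pow(l, 2))))
Add(Function('p')(-510, 634), Function('q')(Function('A')(Function('D')(4)))) = Add(-4131, Mul(Pow(1, 3), Add(1, 1))) = Add(-4131, Mul(1, 2)) = Add(-4131, 2) = -4129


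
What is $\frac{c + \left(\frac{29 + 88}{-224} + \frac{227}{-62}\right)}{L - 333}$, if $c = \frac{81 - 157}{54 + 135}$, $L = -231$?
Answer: $\frac{859769}{105743232} \approx 0.0081307$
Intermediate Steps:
$c = - \frac{76}{189} \approx -0.40212$
$\frac{c + \left(\frac{29 + 88}{-224} + \frac{227}{-62}\right)}{L - 333} = \frac{- \frac{76}{189} + \left(\frac{29 + 88}{-224} + \frac{227}{-62}\right)}{-231 - 333} = \frac{- \frac{76}{189} + \left(117 \left(- \frac{1}{224}\right) + 227 \left(- \frac{1}{62}\right)\right)}{-564} = \left(- \frac{76}{189} - \frac{29051}{6944}\right) \left(- \frac{1}{564}\right) = \left(- \frac{859769}{187488}\right) \left(- \frac{1}{564}\right) = \frac{859769}{105743232}$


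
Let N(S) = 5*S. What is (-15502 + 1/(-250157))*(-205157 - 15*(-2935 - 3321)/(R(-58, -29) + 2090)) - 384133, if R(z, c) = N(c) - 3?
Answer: 772238035420847054/242902447 ≈ 3.1792e+9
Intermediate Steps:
R(z, c) = -3 + 5*c (R(z, c) = 5*c - 3 = -3 + 5*c)
(-15502 + 1/(-250157))*(-205157 - 15*(-2935 - 3321)/(R(-58, -29) + 2090)) - 384133 = (-15502 + 1/(-250157))*(-205157 - 15*(-2935 - 3321)/((-3 + 5*(-29)) + 2090)) - 384133 = (-15502 - 1/250157)*(-205157 - (-93840)/((-3 - 145) + 2090)) - 384133 = -3877933815*(-205157 - (-93840)/(-148 + 2090))/250157 - 384133 = -3877933815*(-205157 - (-93840)/1942)/250157 - 384133 = -3877933815*(-205157 - 15*(-3128/971))/250157 - 384133 = -3877933815*(-205157 + 46920/971)/250157 - 384133 = -3877933815/250157*(-199160527/971) - 384133 = 772331342266520505/242902447 - 384133 = 772238035420847054/242902447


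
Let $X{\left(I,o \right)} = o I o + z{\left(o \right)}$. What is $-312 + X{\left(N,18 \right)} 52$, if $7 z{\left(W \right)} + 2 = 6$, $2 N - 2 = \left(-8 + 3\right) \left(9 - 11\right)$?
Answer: $\frac{705640}{7} \approx 1.0081 \cdot 10^{5}$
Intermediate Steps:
$N = 6$ ($N = 1 + \frac{\left(-8 + 3\right) \left(9 - 11\right)}{2} = 1 + \frac{\left(-5\right) \left(-2\right)}{2} = 1 + \frac{1}{2} \cdot 10 = 1 + 5 = 6$)
$z{\left(W \right)} = \frac{4}{7}$ ($z{\left(W \right)} = - \frac{2}{7} + \frac{1}{7} \cdot 6 = - \frac{2}{7} + \frac{6}{7} = \frac{4}{7}$)
$X{\left(I,o \right)} = \frac{4}{7} + I o^{2}$ ($X{\left(I,o \right)} = o I o + \frac{4}{7} = I o o + \frac{4}{7} = I o^{2} + \frac{4}{7} = \frac{4}{7} + I o^{2}$)
$-312 + X{\left(N,18 \right)} 52 = -312 + \left(\frac{4}{7} + 6 \cdot 18^{2}\right) 52 = -312 + \left(\frac{4}{7} + 6 \cdot 324\right) 52 = -312 + \left(\frac{4}{7} + 1944\right) 52 = -312 + \frac{13612}{7} \cdot 52 = -312 + \frac{707824}{7} = \frac{705640}{7}$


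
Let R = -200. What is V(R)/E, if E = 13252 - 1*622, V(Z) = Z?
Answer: -20/1263 ≈ -0.015835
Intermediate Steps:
E = 12630 (E = 13252 - 622 = 12630)
V(R)/E = -200/12630 = -200*1/12630 = -20/1263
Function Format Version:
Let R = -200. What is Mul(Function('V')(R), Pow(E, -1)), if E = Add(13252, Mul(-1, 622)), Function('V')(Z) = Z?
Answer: Rational(-20, 1263) ≈ -0.015835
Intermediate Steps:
E = 12630 (E = Add(13252, -622) = 12630)
Mul(Function('V')(R), Pow(E, -1)) = Mul(-200, Pow(12630, -1)) = Mul(-200, Rational(1, 12630)) = Rational(-20, 1263)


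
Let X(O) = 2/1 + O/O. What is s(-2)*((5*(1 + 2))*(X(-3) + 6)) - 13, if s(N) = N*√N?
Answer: -13 - 270*I*√2 ≈ -13.0 - 381.84*I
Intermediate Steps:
X(O) = 3 (X(O) = 2*1 + 1 = 2 + 1 = 3)
s(N) = N^(3/2)
s(-2)*((5*(1 + 2))*(X(-3) + 6)) - 13 = (-2)^(3/2)*((5*(1 + 2))*(3 + 6)) - 13 = (-2*I*√2)*((5*3)*9) - 13 = (-2*I*√2)*(15*9) - 13 = -2*I*√2*135 - 13 = -270*I*√2 - 13 = -13 - 270*I*√2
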